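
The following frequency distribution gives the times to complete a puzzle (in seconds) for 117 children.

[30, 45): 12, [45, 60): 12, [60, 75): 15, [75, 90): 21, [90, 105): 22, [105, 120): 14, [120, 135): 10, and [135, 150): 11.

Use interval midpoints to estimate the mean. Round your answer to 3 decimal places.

Midpoints: 37.5, 52.5, 67.5, 82.5, 97.5, 112.5, 127.5, 142.5
Σfm = 12×37.5 + 12×52.5 + 15×67.5 + 21×82.5 + 22×97.5 + 14×112.5 + 10×127.5 + 11×142.5 = 10387.5
n = Σf = 117
Mean = 10387.5 / 117 = 88.7821

88.782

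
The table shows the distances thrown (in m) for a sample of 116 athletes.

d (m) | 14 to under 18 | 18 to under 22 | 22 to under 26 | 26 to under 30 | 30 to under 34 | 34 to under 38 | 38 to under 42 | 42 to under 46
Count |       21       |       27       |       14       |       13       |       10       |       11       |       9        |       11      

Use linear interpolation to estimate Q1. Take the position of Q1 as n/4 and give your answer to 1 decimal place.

19.2

Cumulative frequencies: 21, 48, 62, 75, 85, 96, 105, 116
n = 116; position = n/4 = 29.
This falls in the class 18 to under 22: L = 18, F = 21, f = 27, h = 4.
Lower quartile ≈ 18 + ((29 − 21) / 27) × 4 = 19.1852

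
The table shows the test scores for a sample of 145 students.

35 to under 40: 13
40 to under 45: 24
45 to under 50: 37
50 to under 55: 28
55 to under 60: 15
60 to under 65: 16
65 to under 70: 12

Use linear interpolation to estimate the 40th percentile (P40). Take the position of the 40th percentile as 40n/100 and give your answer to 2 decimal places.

47.84

Cumulative frequencies: 13, 37, 74, 102, 117, 133, 145
n = 145; position = 40n/100 = 58.
This falls in the class 45 to under 50: L = 45, F = 37, f = 37, h = 5.
40th percentile ≈ 45 + ((58 − 37) / 37) × 5 = 47.8378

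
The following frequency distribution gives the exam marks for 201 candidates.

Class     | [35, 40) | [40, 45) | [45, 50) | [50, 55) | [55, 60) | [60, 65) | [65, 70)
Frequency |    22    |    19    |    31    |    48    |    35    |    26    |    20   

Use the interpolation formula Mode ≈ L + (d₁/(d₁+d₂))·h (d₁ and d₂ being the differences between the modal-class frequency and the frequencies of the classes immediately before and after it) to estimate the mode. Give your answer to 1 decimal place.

Modal class: [50, 55) (highest frequency 48).
d₁ = 48 − 31 = 17, d₂ = 48 − 35 = 13
Mode ≈ 50 + (17/(17+13)) × 5 = 50 + 2.8333 = 52.8333

52.8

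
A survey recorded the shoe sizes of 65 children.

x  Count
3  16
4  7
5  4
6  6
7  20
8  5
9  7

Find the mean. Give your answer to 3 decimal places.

5.769

Values: 3, 4, 5, 6, 7, 8, 9
Σfx = 16×3 + 7×4 + 4×5 + 6×6 + 20×7 + 5×8 + 7×9 = 375
n = Σf = 65
Mean = 375 / 65 = 5.7692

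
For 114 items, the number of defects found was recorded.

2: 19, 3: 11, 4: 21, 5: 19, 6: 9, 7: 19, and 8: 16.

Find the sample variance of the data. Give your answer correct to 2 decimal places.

4.11

Values: 2, 3, 4, 5, 6, 7, 8
n = 114, Σfx = 565, mean = 4.9561
Σfx² = 3265
Σf(x − x̄)² = Σfx² − (Σfx)²/n = 3265 − 565²/114 = 464.7807
Sample variance = 464.7807 / 113 = 4.1131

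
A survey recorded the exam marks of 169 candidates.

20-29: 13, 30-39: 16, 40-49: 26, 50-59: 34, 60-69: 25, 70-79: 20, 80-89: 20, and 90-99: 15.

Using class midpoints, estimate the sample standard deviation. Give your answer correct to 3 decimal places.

20.210

Midpoints: 24.5, 34.5, 44.5, 54.5, 64.5, 74.5, 84.5, 94.5
n = 169, Σfm = 10090.5, mean = 59.7071
Σfm² = 671092.25
Σf(m − x̄)² = Σfm² − (Σfm)²/n = 671092.25 − 10090.5²/169 = 68617.7515
Sample variance = 68617.7515 / 168 = 408.4390
Standard deviation = √408.4390 = 20.2099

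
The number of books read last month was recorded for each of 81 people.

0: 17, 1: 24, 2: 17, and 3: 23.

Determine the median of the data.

Cumulative frequencies: 17, 41, 58, 81
n = 81, so the median is the value in position (n+1)/2 = 41.
Position 41 falls at value 1.

1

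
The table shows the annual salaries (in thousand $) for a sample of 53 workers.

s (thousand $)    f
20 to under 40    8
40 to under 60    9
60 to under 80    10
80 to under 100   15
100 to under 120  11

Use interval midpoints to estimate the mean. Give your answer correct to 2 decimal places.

Midpoints: 30, 50, 70, 90, 110
Σfm = 8×30 + 9×50 + 10×70 + 15×90 + 11×110 = 3950
n = Σf = 53
Mean = 3950 / 53 = 74.5283

74.53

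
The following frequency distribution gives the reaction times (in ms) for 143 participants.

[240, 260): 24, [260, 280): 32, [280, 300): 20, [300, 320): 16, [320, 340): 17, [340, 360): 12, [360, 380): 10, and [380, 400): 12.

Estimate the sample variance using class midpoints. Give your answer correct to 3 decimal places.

Midpoints: 250, 270, 290, 310, 330, 350, 370, 390
n = 143, Σfm = 43590, mean = 304.8252
Σfm² = 13567900
Σf(m − x̄)² = Σfm² − (Σfm)²/n = 13567900 − 43590²/143 = 280570.6294
Sample variance = 280570.6294 / 142 = 1975.8495

1975.850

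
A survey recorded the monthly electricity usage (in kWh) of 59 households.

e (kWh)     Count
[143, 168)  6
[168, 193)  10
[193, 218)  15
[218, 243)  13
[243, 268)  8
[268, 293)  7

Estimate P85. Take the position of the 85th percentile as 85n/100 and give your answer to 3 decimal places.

262.219

Cumulative frequencies: 6, 16, 31, 44, 52, 59
n = 59; position = 85n/100 = 50.15.
This falls in the class [243, 268): L = 243, F = 44, f = 8, h = 25.
85th percentile ≈ 243 + ((50.15 − 44) / 8) × 25 = 262.2188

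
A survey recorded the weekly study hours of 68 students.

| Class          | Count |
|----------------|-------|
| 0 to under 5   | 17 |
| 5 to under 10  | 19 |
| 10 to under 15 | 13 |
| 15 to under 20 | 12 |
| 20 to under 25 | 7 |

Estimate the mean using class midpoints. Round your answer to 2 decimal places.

10.51

Midpoints: 2.5, 7.5, 12.5, 17.5, 22.5
Σfm = 17×2.5 + 19×7.5 + 13×12.5 + 12×17.5 + 7×22.5 = 715
n = Σf = 68
Mean = 715 / 68 = 10.5147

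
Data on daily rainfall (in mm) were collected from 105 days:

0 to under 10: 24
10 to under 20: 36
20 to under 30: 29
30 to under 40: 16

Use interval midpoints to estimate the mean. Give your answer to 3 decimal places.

Midpoints: 5, 15, 25, 35
Σfm = 24×5 + 36×15 + 29×25 + 16×35 = 1945
n = Σf = 105
Mean = 1945 / 105 = 18.5238

18.524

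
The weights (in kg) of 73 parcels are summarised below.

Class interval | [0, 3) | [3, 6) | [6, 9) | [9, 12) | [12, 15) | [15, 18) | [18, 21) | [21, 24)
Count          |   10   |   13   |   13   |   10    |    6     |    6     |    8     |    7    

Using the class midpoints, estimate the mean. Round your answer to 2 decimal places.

10.54

Midpoints: 1.5, 4.5, 7.5, 10.5, 13.5, 16.5, 19.5, 22.5
Σfm = 10×1.5 + 13×4.5 + 13×7.5 + 10×10.5 + 6×13.5 + 6×16.5 + 8×19.5 + 7×22.5 = 769.5
n = Σf = 73
Mean = 769.5 / 73 = 10.5411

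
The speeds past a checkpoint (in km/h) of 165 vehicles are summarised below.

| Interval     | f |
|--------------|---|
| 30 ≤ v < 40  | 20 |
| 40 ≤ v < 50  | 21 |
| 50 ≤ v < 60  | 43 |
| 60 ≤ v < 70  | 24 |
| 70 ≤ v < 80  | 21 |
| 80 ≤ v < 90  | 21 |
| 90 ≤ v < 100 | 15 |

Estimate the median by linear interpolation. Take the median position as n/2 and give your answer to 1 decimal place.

Cumulative frequencies: 20, 41, 84, 108, 129, 150, 165
n = 165; position = n/2 = 82.5.
This falls in the class 50 ≤ v < 60: L = 50, F = 41, f = 43, h = 10.
Median ≈ 50 + ((82.5 − 41) / 43) × 10 = 59.6512

59.7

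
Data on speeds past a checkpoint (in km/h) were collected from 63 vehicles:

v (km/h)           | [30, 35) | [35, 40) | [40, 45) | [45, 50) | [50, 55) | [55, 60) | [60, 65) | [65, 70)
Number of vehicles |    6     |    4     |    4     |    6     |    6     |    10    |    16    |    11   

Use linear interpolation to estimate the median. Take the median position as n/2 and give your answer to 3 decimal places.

Cumulative frequencies: 6, 10, 14, 20, 26, 36, 52, 63
n = 63; position = n/2 = 31.5.
This falls in the class [55, 60): L = 55, F = 26, f = 10, h = 5.
Median ≈ 55 + ((31.5 − 26) / 10) × 5 = 57.7500

57.750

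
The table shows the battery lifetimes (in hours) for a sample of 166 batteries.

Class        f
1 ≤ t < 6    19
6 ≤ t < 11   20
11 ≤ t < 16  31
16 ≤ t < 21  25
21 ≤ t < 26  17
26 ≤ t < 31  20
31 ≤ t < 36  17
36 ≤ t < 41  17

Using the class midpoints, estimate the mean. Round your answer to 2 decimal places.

19.95

Midpoints: 3.5, 8.5, 13.5, 18.5, 23.5, 28.5, 33.5, 38.5
Σfm = 19×3.5 + 20×8.5 + 31×13.5 + 25×18.5 + 17×23.5 + 20×28.5 + 17×33.5 + 17×38.5 = 3311
n = Σf = 166
Mean = 3311 / 166 = 19.9458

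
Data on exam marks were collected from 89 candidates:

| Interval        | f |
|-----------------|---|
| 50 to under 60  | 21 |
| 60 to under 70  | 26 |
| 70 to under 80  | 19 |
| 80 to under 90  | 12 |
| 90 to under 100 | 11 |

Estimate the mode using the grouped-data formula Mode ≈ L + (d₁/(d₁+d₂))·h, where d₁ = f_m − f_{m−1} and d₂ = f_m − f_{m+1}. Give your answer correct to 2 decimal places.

64.17

Modal class: 60 to under 70 (highest frequency 26).
d₁ = 26 − 21 = 5, d₂ = 26 − 19 = 7
Mode ≈ 60 + (5/(5+7)) × 10 = 60 + 4.1667 = 64.1667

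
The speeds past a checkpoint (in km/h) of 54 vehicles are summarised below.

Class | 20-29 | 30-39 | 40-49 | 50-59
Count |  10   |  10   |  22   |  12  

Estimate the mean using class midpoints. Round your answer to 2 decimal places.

Midpoints: 24.5, 34.5, 44.5, 54.5
Σfm = 10×24.5 + 10×34.5 + 22×44.5 + 12×54.5 = 2223
n = Σf = 54
Mean = 2223 / 54 = 41.1667

41.17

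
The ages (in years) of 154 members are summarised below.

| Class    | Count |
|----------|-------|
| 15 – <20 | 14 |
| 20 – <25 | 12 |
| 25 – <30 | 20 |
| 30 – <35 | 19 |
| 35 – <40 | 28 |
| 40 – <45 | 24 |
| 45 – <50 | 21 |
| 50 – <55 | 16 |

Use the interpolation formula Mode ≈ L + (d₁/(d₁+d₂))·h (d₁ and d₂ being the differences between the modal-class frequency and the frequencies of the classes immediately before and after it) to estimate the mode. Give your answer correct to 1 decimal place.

Modal class: 35 – <40 (highest frequency 28).
d₁ = 28 − 19 = 9, d₂ = 28 − 24 = 4
Mode ≈ 35 + (9/(9+4)) × 5 = 35 + 3.4615 = 38.4615

38.5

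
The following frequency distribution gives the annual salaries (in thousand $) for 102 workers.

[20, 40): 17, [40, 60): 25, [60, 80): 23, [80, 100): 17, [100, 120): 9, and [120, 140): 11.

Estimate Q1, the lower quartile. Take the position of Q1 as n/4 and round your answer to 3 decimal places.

46.800

Cumulative frequencies: 17, 42, 65, 82, 91, 102
n = 102; position = n/4 = 25.5.
This falls in the class [40, 60): L = 40, F = 17, f = 25, h = 20.
Lower quartile ≈ 40 + ((25.5 − 17) / 25) × 20 = 46.8000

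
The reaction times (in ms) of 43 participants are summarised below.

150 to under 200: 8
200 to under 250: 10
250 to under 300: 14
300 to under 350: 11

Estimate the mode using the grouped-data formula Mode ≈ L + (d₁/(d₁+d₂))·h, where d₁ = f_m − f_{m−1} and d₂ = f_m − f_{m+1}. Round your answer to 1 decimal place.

Modal class: 250 to under 300 (highest frequency 14).
d₁ = 14 − 10 = 4, d₂ = 14 − 11 = 3
Mode ≈ 250 + (4/(4+3)) × 50 = 250 + 28.5714 = 278.5714

278.6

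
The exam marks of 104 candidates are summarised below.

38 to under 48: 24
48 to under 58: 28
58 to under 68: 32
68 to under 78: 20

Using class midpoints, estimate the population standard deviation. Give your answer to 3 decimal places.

10.463

Midpoints: 43, 53, 63, 73
n = 104, Σfm = 5992, mean = 57.6154
Σfm² = 356616
Σf(m − x̄)² = Σfm² − (Σfm)²/n = 356616 − 5992²/104 = 11384.6154
Population variance = 11384.6154 / 104 = 109.4675
Standard deviation = √109.4675 = 10.4627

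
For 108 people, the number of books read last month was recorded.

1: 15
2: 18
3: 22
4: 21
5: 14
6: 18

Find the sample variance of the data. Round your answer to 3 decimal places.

Values: 1, 2, 3, 4, 5, 6
n = 108, Σfx = 379, mean = 3.5093
Σfx² = 1619
Σf(x − x̄)² = Σfx² − (Σfx)²/n = 1619 − 379²/108 = 288.9907
Sample variance = 288.9907 / 107 = 2.7008

2.701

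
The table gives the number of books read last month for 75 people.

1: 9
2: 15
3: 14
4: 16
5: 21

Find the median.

3

Cumulative frequencies: 9, 24, 38, 54, 75
n = 75, so the median is the value in position (n+1)/2 = 38.
Position 38 falls at value 3.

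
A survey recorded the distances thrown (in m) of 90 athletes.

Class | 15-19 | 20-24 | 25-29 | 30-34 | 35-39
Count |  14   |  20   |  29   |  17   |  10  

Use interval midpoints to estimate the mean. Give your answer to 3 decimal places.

Midpoints: 17, 22, 27, 32, 37
Σfm = 14×17 + 20×22 + 29×27 + 17×32 + 10×37 = 2375
n = Σf = 90
Mean = 2375 / 90 = 26.3889

26.389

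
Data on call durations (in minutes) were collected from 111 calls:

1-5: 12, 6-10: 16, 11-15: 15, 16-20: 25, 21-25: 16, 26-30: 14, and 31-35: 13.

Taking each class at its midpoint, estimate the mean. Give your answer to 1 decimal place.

18.0

Midpoints: 3, 8, 13, 18, 23, 28, 33
Σfm = 12×3 + 16×8 + 15×13 + 25×18 + 16×23 + 14×28 + 13×33 = 1998
n = Σf = 111
Mean = 1998 / 111 = 18.0000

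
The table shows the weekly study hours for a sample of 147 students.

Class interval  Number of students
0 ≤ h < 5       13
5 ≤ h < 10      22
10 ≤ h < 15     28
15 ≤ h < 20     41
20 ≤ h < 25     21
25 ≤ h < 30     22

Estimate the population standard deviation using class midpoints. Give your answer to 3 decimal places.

Midpoints: 2.5, 7.5, 12.5, 17.5, 22.5, 27.5
n = 147, Σfm = 2342.5, mean = 15.9354
Σfm² = 45518.75
Σf(m − x̄)² = Σfm² − (Σfm)²/n = 45518.75 − 2342.5²/147 = 8190.1361
Population variance = 8190.1361 / 147 = 55.7152
Standard deviation = √55.7152 = 7.4643

7.464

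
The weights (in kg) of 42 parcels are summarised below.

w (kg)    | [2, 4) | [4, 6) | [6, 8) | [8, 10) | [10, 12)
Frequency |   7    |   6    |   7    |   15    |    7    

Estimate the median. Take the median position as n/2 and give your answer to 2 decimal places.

Cumulative frequencies: 7, 13, 20, 35, 42
n = 42; position = n/2 = 21.
This falls in the class [8, 10): L = 8, F = 20, f = 15, h = 2.
Median ≈ 8 + ((21 − 20) / 15) × 2 = 8.1333

8.13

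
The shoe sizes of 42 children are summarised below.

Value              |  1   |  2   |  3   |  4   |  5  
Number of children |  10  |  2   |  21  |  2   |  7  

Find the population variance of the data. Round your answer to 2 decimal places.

1.69

Values: 1, 2, 3, 4, 5
n = 42, Σfx = 120, mean = 2.8571
Σfx² = 414
Σf(x − x̄)² = Σfx² − (Σfx)²/n = 414 − 120²/42 = 71.1429
Population variance = 71.1429 / 42 = 1.6939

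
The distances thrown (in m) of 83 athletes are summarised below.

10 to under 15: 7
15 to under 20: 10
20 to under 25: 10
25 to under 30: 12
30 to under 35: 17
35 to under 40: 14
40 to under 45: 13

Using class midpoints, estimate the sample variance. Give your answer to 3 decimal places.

88.378

Midpoints: 12.5, 17.5, 22.5, 27.5, 32.5, 37.5, 42.5
n = 83, Σfm = 2447.5, mean = 29.4880
Σfm² = 79418.75
Σf(m − x̄)² = Σfm² − (Σfm)²/n = 79418.75 − 2447.5²/83 = 7246.9880
Sample variance = 7246.9880 / 82 = 88.3779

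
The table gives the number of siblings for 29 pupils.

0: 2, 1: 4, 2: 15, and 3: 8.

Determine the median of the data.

Cumulative frequencies: 2, 6, 21, 29
n = 29, so the median is the value in position (n+1)/2 = 15.
Position 15 falls at value 2.

2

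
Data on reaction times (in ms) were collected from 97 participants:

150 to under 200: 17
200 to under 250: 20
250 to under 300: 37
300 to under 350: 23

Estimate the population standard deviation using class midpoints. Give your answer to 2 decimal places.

51.04

Midpoints: 175, 225, 275, 325
n = 97, Σfm = 25125, mean = 259.0206
Σfm² = 6760625
Σf(m − x̄)² = Σfm² − (Σfm)²/n = 6760625 − 25125²/97 = 252731.9588
Population variance = 252731.9588 / 97 = 2605.4841
Standard deviation = √2605.4841 = 51.0439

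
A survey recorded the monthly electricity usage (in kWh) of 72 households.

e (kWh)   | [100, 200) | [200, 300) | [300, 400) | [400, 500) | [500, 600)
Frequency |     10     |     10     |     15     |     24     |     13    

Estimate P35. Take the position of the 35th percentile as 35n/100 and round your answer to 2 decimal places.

Cumulative frequencies: 10, 20, 35, 59, 72
n = 72; position = 35n/100 = 25.2.
This falls in the class [300, 400): L = 300, F = 20, f = 15, h = 100.
35th percentile ≈ 300 + ((25.2 − 20) / 15) × 100 = 334.6667

334.67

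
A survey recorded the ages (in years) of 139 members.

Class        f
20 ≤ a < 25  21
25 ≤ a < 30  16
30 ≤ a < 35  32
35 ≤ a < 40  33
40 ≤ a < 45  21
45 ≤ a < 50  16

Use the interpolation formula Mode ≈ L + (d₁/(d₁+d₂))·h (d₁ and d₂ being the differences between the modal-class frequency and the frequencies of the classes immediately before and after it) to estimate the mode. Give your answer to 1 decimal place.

35.4

Modal class: 35 ≤ a < 40 (highest frequency 33).
d₁ = 33 − 32 = 1, d₂ = 33 − 21 = 12
Mode ≈ 35 + (1/(1+12)) × 5 = 35 + 0.3846 = 35.3846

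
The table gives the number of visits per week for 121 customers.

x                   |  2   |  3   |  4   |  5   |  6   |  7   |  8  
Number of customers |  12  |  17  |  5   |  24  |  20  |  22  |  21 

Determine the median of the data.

6

Cumulative frequencies: 12, 29, 34, 58, 78, 100, 121
n = 121, so the median is the value in position (n+1)/2 = 61.
Position 61 falls at value 6.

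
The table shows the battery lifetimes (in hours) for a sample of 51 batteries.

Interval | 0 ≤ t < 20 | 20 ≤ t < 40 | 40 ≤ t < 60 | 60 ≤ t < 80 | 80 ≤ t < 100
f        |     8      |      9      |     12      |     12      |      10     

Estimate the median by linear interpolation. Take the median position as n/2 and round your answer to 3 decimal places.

54.167

Cumulative frequencies: 8, 17, 29, 41, 51
n = 51; position = n/2 = 25.5.
This falls in the class 40 ≤ t < 60: L = 40, F = 17, f = 12, h = 20.
Median ≈ 40 + ((25.5 − 17) / 12) × 20 = 54.1667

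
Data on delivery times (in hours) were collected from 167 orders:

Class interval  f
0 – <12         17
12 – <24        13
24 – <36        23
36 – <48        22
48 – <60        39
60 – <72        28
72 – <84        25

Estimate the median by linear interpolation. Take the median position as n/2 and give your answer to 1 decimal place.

Cumulative frequencies: 17, 30, 53, 75, 114, 142, 167
n = 167; position = n/2 = 83.5.
This falls in the class 48 – <60: L = 48, F = 75, f = 39, h = 12.
Median ≈ 48 + ((83.5 − 75) / 39) × 12 = 50.6154

50.6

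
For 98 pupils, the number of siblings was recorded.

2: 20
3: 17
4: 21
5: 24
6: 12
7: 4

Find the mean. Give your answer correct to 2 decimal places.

Values: 2, 3, 4, 5, 6, 7
Σfx = 20×2 + 17×3 + 21×4 + 24×5 + 12×6 + 4×7 = 395
n = Σf = 98
Mean = 395 / 98 = 4.0306

4.03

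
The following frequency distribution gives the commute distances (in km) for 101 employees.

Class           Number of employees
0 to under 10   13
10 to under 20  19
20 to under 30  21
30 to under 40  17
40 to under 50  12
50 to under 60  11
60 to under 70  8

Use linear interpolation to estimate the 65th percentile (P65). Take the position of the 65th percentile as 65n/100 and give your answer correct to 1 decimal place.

Cumulative frequencies: 13, 32, 53, 70, 82, 93, 101
n = 101; position = 65n/100 = 65.65.
This falls in the class 30 to under 40: L = 30, F = 53, f = 17, h = 10.
65th percentile ≈ 30 + ((65.65 − 53) / 17) × 10 = 37.4412

37.4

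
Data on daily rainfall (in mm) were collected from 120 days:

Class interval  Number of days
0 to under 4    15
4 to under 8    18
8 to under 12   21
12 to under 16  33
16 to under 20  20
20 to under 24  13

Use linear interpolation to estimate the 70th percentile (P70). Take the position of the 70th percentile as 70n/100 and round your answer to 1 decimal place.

15.6

Cumulative frequencies: 15, 33, 54, 87, 107, 120
n = 120; position = 70n/100 = 84.
This falls in the class 12 to under 16: L = 12, F = 54, f = 33, h = 4.
70th percentile ≈ 12 + ((84 − 54) / 33) × 4 = 15.6364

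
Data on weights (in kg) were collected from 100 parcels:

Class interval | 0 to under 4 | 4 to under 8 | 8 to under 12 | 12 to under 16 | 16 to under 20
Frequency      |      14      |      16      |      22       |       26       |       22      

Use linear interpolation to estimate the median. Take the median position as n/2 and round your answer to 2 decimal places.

Cumulative frequencies: 14, 30, 52, 78, 100
n = 100; position = n/2 = 50.
This falls in the class 8 to under 12: L = 8, F = 30, f = 22, h = 4.
Median ≈ 8 + ((50 − 30) / 22) × 4 = 11.6364

11.64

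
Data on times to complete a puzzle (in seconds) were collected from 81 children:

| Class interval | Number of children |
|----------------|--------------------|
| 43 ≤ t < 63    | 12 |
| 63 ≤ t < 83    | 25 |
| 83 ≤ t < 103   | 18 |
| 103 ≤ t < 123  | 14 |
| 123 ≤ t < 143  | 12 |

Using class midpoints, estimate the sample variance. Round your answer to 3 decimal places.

Midpoints: 53, 73, 93, 113, 133
n = 81, Σfm = 7313, mean = 90.2840
Σfm² = 713649
Σf(m − x̄)² = Σfm² − (Σfm)²/n = 713649 − 7313²/81 = 53402.4691
Sample variance = 53402.4691 / 80 = 667.5309

667.531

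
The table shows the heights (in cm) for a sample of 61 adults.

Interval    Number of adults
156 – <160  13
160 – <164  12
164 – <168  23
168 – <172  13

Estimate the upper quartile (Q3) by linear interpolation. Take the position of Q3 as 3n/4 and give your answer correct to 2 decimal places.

167.61

Cumulative frequencies: 13, 25, 48, 61
n = 61; position = 3n/4 = 45.75.
This falls in the class 164 – <168: L = 164, F = 25, f = 23, h = 4.
Upper quartile ≈ 164 + ((45.75 − 25) / 23) × 4 = 167.6087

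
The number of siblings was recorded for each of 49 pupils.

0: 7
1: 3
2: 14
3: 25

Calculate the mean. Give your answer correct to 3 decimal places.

Values: 0, 1, 2, 3
Σfx = 7×0 + 3×1 + 14×2 + 25×3 = 106
n = Σf = 49
Mean = 106 / 49 = 2.1633

2.163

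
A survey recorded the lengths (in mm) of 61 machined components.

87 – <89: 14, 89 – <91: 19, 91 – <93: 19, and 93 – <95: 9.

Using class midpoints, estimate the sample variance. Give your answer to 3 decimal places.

4.022

Midpoints: 88, 90, 92, 94
n = 61, Σfm = 5536, mean = 90.7541
Σfm² = 502656
Σf(m − x̄)² = Σfm² − (Σfm)²/n = 502656 − 5536²/61 = 241.3115
Sample variance = 241.3115 / 60 = 4.0219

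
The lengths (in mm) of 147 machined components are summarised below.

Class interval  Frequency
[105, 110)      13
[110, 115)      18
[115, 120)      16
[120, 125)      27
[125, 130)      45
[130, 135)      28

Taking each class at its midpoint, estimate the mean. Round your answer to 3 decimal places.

Midpoints: 107.5, 112.5, 117.5, 122.5, 127.5, 132.5
Σfm = 13×107.5 + 18×112.5 + 16×117.5 + 27×122.5 + 45×127.5 + 28×132.5 = 18057.5
n = Σf = 147
Mean = 18057.5 / 147 = 122.8401

122.840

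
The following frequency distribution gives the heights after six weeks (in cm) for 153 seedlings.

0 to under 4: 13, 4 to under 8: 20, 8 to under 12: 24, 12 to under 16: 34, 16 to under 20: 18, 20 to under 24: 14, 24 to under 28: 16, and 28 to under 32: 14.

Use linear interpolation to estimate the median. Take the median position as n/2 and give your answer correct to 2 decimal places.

Cumulative frequencies: 13, 33, 57, 91, 109, 123, 139, 153
n = 153; position = n/2 = 76.5.
This falls in the class 12 to under 16: L = 12, F = 57, f = 34, h = 4.
Median ≈ 12 + ((76.5 − 57) / 34) × 4 = 14.2941

14.29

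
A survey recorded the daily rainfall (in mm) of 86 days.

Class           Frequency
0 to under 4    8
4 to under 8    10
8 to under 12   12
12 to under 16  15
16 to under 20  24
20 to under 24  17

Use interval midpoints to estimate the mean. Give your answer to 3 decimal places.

Midpoints: 2, 6, 10, 14, 18, 22
Σfm = 8×2 + 10×6 + 12×10 + 15×14 + 24×18 + 17×22 = 1212
n = Σf = 86
Mean = 1212 / 86 = 14.0930

14.093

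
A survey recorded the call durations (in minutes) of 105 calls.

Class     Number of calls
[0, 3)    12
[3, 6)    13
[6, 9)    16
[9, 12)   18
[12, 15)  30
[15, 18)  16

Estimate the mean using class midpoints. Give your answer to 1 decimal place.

Midpoints: 1.5, 4.5, 7.5, 10.5, 13.5, 16.5
Σfm = 12×1.5 + 13×4.5 + 16×7.5 + 18×10.5 + 30×13.5 + 16×16.5 = 1054.5
n = Σf = 105
Mean = 1054.5 / 105 = 10.0429

10.0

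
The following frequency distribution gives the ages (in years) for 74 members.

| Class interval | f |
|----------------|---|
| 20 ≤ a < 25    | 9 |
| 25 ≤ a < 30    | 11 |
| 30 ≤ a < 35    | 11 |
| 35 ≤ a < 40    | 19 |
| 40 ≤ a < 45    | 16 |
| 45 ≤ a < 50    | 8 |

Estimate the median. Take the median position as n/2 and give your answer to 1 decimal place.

36.6

Cumulative frequencies: 9, 20, 31, 50, 66, 74
n = 74; position = n/2 = 37.
This falls in the class 35 ≤ a < 40: L = 35, F = 31, f = 19, h = 5.
Median ≈ 35 + ((37 − 31) / 19) × 5 = 36.5789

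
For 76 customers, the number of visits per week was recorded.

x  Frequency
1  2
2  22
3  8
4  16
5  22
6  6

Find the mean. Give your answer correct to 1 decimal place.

Values: 1, 2, 3, 4, 5, 6
Σfx = 2×1 + 22×2 + 8×3 + 16×4 + 22×5 + 6×6 = 280
n = Σf = 76
Mean = 280 / 76 = 3.6842

3.7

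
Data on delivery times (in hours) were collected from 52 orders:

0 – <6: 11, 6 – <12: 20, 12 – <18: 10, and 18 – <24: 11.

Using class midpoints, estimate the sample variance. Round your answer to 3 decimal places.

39.896

Midpoints: 3, 9, 15, 21
n = 52, Σfm = 594, mean = 11.4231
Σfm² = 8820
Σf(m − x̄)² = Σfm² − (Σfm)²/n = 8820 − 594²/52 = 2034.6923
Sample variance = 2034.6923 / 51 = 39.8959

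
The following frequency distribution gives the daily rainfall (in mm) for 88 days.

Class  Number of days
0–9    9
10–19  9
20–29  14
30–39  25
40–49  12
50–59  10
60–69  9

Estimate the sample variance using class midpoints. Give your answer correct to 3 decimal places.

303.448

Midpoints: 4.5, 14.5, 24.5, 34.5, 44.5, 54.5, 64.5
n = 88, Σfm = 3036, mean = 34.5000
Σfm² = 131142
Σf(m − x̄)² = Σfm² − (Σfm)²/n = 131142 − 3036²/88 = 26400.0000
Sample variance = 26400.0000 / 87 = 303.4483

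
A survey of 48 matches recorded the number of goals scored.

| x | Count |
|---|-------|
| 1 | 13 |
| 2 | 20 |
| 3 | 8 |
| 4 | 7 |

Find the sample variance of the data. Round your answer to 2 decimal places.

1.01

Values: 1, 2, 3, 4
n = 48, Σfx = 105, mean = 2.1875
Σfx² = 277
Σf(x − x̄)² = Σfx² − (Σfx)²/n = 277 − 105²/48 = 47.3125
Sample variance = 47.3125 / 47 = 1.0066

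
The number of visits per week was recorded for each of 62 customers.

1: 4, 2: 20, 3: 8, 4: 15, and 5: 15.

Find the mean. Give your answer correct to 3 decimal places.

Values: 1, 2, 3, 4, 5
Σfx = 4×1 + 20×2 + 8×3 + 15×4 + 15×5 = 203
n = Σf = 62
Mean = 203 / 62 = 3.2742

3.274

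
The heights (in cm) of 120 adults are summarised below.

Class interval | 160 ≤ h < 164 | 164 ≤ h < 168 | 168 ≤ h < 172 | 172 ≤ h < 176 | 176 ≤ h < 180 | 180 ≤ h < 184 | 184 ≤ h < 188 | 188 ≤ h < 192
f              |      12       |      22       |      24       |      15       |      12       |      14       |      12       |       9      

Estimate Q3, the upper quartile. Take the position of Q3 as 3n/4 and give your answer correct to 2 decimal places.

181.43

Cumulative frequencies: 12, 34, 58, 73, 85, 99, 111, 120
n = 120; position = 3n/4 = 90.
This falls in the class 180 ≤ h < 184: L = 180, F = 85, f = 14, h = 4.
Upper quartile ≈ 180 + ((90 − 85) / 14) × 4 = 181.4286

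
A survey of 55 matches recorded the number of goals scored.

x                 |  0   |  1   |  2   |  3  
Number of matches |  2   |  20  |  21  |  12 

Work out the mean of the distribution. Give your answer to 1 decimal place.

1.8

Values: 0, 1, 2, 3
Σfx = 2×0 + 20×1 + 21×2 + 12×3 = 98
n = Σf = 55
Mean = 98 / 55 = 1.7818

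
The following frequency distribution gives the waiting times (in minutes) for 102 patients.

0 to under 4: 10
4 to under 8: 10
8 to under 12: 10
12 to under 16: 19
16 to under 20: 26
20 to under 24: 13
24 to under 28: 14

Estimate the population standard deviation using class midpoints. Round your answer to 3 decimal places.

7.224

Midpoints: 2, 6, 10, 14, 18, 22, 26
n = 102, Σfm = 1564, mean = 15.3333
Σfm² = 29304
Σf(m − x̄)² = Σfm² − (Σfm)²/n = 29304 − 1564²/102 = 5322.6667
Population variance = 5322.6667 / 102 = 52.1830
Standard deviation = √52.1830 = 7.2238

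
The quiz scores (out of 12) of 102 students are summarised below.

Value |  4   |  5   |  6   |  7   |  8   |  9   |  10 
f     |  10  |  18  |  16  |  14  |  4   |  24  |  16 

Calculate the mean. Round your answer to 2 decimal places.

Values: 4, 5, 6, 7, 8, 9, 10
Σfx = 10×4 + 18×5 + 16×6 + 14×7 + 4×8 + 24×9 + 16×10 = 732
n = Σf = 102
Mean = 732 / 102 = 7.1765

7.18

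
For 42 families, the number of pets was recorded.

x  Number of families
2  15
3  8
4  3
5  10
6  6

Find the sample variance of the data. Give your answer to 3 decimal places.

2.339

Values: 2, 3, 4, 5, 6
n = 42, Σfx = 152, mean = 3.6190
Σfx² = 646
Σf(x − x̄)² = Σfx² − (Σfx)²/n = 646 − 152²/42 = 95.9048
Sample variance = 95.9048 / 41 = 2.3391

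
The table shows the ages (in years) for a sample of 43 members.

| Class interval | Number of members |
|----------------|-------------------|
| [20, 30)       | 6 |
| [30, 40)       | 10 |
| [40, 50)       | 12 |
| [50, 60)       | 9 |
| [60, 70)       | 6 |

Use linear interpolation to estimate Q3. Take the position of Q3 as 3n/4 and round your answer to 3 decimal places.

54.722

Cumulative frequencies: 6, 16, 28, 37, 43
n = 43; position = 3n/4 = 32.25.
This falls in the class [50, 60): L = 50, F = 28, f = 9, h = 10.
Upper quartile ≈ 50 + ((32.25 − 28) / 9) × 10 = 54.7222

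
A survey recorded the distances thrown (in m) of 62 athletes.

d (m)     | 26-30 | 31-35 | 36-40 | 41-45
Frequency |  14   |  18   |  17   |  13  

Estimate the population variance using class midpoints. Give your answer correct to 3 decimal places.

Midpoints: 28, 33, 38, 43
n = 62, Σfm = 2191, mean = 35.3387
Σfm² = 79163
Σf(m − x̄)² = Σfm² − (Σfm)²/n = 79163 − 2191²/62 = 1735.8871
Population variance = 1735.8871 / 62 = 27.9982

27.998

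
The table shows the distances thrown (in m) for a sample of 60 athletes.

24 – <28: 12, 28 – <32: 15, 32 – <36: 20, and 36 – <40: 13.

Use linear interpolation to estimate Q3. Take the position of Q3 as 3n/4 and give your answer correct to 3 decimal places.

Cumulative frequencies: 12, 27, 47, 60
n = 60; position = 3n/4 = 45.
This falls in the class 32 – <36: L = 32, F = 27, f = 20, h = 4.
Upper quartile ≈ 32 + ((45 − 27) / 20) × 4 = 35.6000

35.600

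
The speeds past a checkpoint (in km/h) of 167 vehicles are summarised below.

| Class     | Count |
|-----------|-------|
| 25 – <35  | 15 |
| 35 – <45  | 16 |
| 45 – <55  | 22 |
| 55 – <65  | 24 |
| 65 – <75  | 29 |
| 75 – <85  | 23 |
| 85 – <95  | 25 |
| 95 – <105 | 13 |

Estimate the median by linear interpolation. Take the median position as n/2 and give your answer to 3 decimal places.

67.241

Cumulative frequencies: 15, 31, 53, 77, 106, 129, 154, 167
n = 167; position = n/2 = 83.5.
This falls in the class 65 – <75: L = 65, F = 77, f = 29, h = 10.
Median ≈ 65 + ((83.5 − 77) / 29) × 10 = 67.2414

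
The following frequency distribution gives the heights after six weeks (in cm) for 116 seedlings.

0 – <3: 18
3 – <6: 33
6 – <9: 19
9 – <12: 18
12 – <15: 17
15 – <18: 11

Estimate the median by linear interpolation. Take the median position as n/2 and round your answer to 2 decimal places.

7.11

Cumulative frequencies: 18, 51, 70, 88, 105, 116
n = 116; position = n/2 = 58.
This falls in the class 6 – <9: L = 6, F = 51, f = 19, h = 3.
Median ≈ 6 + ((58 − 51) / 19) × 3 = 7.1053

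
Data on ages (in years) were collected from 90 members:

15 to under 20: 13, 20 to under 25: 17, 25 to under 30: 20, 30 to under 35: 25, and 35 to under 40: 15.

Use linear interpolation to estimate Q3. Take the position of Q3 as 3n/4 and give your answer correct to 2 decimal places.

Cumulative frequencies: 13, 30, 50, 75, 90
n = 90; position = 3n/4 = 67.5.
This falls in the class 30 to under 35: L = 30, F = 50, f = 25, h = 5.
Upper quartile ≈ 30 + ((67.5 − 50) / 25) × 5 = 33.5000

33.50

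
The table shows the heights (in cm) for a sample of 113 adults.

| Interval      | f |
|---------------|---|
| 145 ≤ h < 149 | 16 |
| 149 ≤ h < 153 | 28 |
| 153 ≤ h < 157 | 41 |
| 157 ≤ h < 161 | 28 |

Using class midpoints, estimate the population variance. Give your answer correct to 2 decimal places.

15.71

Midpoints: 147, 151, 155, 159
n = 113, Σfm = 17387, mean = 153.8673
Σfm² = 2677065
Σf(m − x̄)² = Σfm² − (Σfm)²/n = 2677065 − 17387²/113 = 1775.0088
Population variance = 1775.0088 / 113 = 15.7080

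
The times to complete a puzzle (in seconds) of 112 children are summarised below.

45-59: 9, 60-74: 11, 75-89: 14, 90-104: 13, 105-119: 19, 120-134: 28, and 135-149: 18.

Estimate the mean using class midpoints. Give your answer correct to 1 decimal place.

Midpoints: 52, 67, 82, 97, 112, 127, 142
Σfm = 9×52 + 11×67 + 14×82 + 13×97 + 19×112 + 28×127 + 18×142 = 11854
n = Σf = 112
Mean = 11854 / 112 = 105.8393

105.8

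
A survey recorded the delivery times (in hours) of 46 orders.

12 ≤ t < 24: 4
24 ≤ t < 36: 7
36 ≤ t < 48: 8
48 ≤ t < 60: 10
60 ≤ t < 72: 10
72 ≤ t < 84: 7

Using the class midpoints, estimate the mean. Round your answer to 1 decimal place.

Midpoints: 18, 30, 42, 54, 66, 78
Σfm = 4×18 + 7×30 + 8×42 + 10×54 + 10×66 + 7×78 = 2364
n = Σf = 46
Mean = 2364 / 46 = 51.3913

51.4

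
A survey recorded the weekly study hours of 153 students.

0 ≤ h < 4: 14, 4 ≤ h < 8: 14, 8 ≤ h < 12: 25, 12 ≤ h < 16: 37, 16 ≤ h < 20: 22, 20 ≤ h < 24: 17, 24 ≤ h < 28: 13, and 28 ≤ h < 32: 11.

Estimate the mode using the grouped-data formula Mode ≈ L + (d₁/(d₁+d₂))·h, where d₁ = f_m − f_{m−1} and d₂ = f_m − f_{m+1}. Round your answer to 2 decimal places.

Modal class: 12 ≤ h < 16 (highest frequency 37).
d₁ = 37 − 25 = 12, d₂ = 37 − 22 = 15
Mode ≈ 12 + (12/(12+15)) × 4 = 12 + 1.7778 = 13.7778

13.78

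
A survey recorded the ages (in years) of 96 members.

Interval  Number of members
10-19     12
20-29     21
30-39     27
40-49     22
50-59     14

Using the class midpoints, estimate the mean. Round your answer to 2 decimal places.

Midpoints: 14.5, 24.5, 34.5, 44.5, 54.5
Σfm = 12×14.5 + 21×24.5 + 27×34.5 + 22×44.5 + 14×54.5 = 3362
n = Σf = 96
Mean = 3362 / 96 = 35.0208

35.02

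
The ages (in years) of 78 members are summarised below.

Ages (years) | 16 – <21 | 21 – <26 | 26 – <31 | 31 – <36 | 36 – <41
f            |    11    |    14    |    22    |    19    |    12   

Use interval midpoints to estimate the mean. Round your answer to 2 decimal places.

28.95

Midpoints: 18.5, 23.5, 28.5, 33.5, 38.5
Σfm = 11×18.5 + 14×23.5 + 22×28.5 + 19×33.5 + 12×38.5 = 2258
n = Σf = 78
Mean = 2258 / 78 = 28.9487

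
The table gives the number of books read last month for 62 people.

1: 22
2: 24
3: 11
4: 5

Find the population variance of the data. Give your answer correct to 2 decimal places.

Values: 1, 2, 3, 4
n = 62, Σfx = 123, mean = 1.9839
Σfx² = 297
Σf(x − x̄)² = Σfx² − (Σfx)²/n = 297 − 123²/62 = 52.9839
Population variance = 52.9839 / 62 = 0.8546

0.85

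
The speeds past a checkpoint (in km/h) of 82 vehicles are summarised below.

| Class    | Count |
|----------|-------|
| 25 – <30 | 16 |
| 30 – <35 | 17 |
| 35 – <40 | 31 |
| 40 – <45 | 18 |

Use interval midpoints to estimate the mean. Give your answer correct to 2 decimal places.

Midpoints: 27.5, 32.5, 37.5, 42.5
Σfm = 16×27.5 + 17×32.5 + 31×37.5 + 18×42.5 = 2920
n = Σf = 82
Mean = 2920 / 82 = 35.6098

35.61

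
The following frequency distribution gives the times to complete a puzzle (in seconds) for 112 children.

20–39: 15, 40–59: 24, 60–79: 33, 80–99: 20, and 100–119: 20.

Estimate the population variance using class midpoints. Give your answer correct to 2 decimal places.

Midpoints: 29.5, 49.5, 69.5, 89.5, 109.5
n = 112, Σfm = 7904, mean = 70.5714
Σfm² = 631268
Σf(m − x̄)² = Σfm² − (Σfm)²/n = 631268 − 7904²/112 = 73471.4286
Population variance = 73471.4286 / 112 = 655.9949

655.99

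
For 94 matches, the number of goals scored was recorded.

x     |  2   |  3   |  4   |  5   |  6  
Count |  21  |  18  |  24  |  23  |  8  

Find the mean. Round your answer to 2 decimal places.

3.78

Values: 2, 3, 4, 5, 6
Σfx = 21×2 + 18×3 + 24×4 + 23×5 + 8×6 = 355
n = Σf = 94
Mean = 355 / 94 = 3.7766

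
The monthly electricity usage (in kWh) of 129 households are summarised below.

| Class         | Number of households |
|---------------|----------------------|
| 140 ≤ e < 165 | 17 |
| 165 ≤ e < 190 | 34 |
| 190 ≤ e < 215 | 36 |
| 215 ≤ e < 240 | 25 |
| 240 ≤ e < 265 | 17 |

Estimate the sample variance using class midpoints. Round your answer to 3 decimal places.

Midpoints: 152.5, 177.5, 202.5, 227.5, 252.5
n = 129, Σfm = 25897.5, mean = 200.7558
Σfm² = 5320556.25
Σf(m − x̄)² = Σfm² − (Σfm)²/n = 5320556.25 − 25897.5²/129 = 121482.5581
Sample variance = 121482.5581 / 128 = 949.0825

949.082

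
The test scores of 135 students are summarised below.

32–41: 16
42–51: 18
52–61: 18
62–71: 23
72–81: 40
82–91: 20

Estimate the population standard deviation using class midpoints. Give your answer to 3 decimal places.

Midpoints: 36.5, 46.5, 56.5, 66.5, 76.5, 86.5
n = 135, Σfm = 8757.5, mean = 64.8704
Σfm² = 603143.75
Σf(m − x̄)² = Σfm² − (Σfm)²/n = 603143.75 − 8757.5²/135 = 35041.4815
Population variance = 35041.4815 / 135 = 259.5665
Standard deviation = √259.5665 = 16.1111

16.111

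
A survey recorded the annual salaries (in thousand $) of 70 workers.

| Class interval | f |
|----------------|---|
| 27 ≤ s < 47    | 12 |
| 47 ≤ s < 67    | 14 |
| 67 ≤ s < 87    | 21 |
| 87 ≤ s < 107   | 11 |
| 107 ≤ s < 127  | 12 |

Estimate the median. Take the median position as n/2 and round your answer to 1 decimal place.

75.6

Cumulative frequencies: 12, 26, 47, 58, 70
n = 70; position = n/2 = 35.
This falls in the class 67 ≤ s < 87: L = 67, F = 26, f = 21, h = 20.
Median ≈ 67 + ((35 − 26) / 21) × 20 = 75.5714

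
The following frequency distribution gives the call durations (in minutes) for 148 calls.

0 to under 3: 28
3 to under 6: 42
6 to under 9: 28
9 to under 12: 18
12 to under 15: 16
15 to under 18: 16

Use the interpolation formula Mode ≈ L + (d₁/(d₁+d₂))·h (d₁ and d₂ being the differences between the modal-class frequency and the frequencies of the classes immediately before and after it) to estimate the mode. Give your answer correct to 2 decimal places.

4.50

Modal class: 3 to under 6 (highest frequency 42).
d₁ = 42 − 28 = 14, d₂ = 42 − 28 = 14
Mode ≈ 3 + (14/(14+14)) × 3 = 3 + 1.5000 = 4.5000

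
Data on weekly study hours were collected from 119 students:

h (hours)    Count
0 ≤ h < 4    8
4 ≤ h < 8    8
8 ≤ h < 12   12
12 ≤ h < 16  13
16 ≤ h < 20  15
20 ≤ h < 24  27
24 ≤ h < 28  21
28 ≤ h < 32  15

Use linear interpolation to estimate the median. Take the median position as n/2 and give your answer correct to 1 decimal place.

Cumulative frequencies: 8, 16, 28, 41, 56, 83, 104, 119
n = 119; position = n/2 = 59.5.
This falls in the class 20 ≤ h < 24: L = 20, F = 56, f = 27, h = 4.
Median ≈ 20 + ((59.5 − 56) / 27) × 4 = 20.5185

20.5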